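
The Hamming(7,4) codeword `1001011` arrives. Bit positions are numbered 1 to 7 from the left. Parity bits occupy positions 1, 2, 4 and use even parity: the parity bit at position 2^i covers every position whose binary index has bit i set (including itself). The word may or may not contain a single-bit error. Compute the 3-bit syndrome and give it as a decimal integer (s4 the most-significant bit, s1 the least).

s1: b1⊕b3⊕b5⊕b7 = 1⊕0⊕0⊕1 = 0
s2: b2⊕b3⊕b6⊕b7 = 0⊕0⊕1⊕1 = 0
s4: b4⊕b5⊕b6⊕b7 = 1⊕0⊕1⊕1 = 1
Syndrome (s4...s1) = 100 → position 4.

4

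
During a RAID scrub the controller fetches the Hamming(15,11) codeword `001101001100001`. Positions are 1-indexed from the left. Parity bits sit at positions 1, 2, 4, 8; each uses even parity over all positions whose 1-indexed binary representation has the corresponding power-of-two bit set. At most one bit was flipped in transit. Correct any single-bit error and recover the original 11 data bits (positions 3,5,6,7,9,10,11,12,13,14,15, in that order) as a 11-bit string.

s1: b1⊕b3⊕b5⊕b7⊕b9⊕b11⊕b13⊕b15 = 0⊕1⊕0⊕0⊕1⊕0⊕0⊕1 = 1
s2: b2⊕b3⊕b6⊕b7⊕b10⊕b11⊕b14⊕b15 = 0⊕1⊕1⊕0⊕1⊕0⊕0⊕1 = 0
s4: b4⊕b5⊕b6⊕b7⊕b12⊕b13⊕b14⊕b15 = 1⊕0⊕1⊕0⊕0⊕0⊕0⊕1 = 1
s8: b8⊕b9⊕b10⊕b11⊕b12⊕b13⊕b14⊕b15 = 0⊕1⊕1⊕0⊕0⊕0⊕0⊕1 = 1
Syndrome (s8...s1) = 1101 → position 13.
Flip bit 13: corrected codeword = 001101001100101
Data bits at positions 3,5,6,7,9,10,11,12,13,14,15: 10101100101

10101100101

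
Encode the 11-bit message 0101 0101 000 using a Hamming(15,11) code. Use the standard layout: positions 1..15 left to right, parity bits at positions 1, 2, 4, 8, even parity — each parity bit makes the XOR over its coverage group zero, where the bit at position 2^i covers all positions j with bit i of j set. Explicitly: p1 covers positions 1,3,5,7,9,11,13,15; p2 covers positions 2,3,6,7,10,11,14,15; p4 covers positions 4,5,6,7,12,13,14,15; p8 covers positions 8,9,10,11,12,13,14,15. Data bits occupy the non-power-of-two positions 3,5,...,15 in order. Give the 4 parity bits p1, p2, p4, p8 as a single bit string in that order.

0010

Place data bits at non-power-of-two positions: b3=0, b5=1, b6=0, b7=1, b9=0, b10=1, b11=0, b12=1, b13=0, b14=0, b15=0.
p1 = XOR of data positions {3,5,7,9,11,13,15} = 0⊕1⊕1⊕0⊕0⊕0⊕0 = 0
p2 = XOR of data positions {3,6,7,10,11,14,15} = 0⊕0⊕1⊕1⊕0⊕0⊕0 = 0
p4 = XOR of data positions {5,6,7,12,13,14,15} = 1⊕0⊕1⊕1⊕0⊕0⊕0 = 1
p8 = XOR of data positions {9,10,11,12,13,14,15} = 0⊕1⊕0⊕1⊕0⊕0⊕0 = 0
Parity bits p1,p2,p4,p8 = 0010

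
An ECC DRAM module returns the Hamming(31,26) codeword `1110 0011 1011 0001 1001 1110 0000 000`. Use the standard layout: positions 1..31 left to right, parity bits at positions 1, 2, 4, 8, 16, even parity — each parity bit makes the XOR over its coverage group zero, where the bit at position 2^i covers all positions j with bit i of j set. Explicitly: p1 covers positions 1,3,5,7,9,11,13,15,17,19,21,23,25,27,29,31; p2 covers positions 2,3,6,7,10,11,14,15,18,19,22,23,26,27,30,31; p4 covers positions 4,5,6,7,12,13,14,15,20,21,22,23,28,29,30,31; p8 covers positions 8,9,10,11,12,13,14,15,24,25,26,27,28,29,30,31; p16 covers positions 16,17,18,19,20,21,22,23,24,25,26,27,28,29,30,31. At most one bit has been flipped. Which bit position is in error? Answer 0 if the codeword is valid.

0

s1: b1⊕b3⊕b5⊕b7⊕b9⊕b11⊕b13⊕b15⊕b17⊕b19⊕b21⊕b23⊕b25⊕b27⊕b29⊕b31 = 1⊕1⊕0⊕1⊕1⊕1⊕0⊕0⊕1⊕0⊕1⊕1⊕0⊕0⊕0⊕0 = 0
s2: b2⊕b3⊕b6⊕b7⊕b10⊕b11⊕b14⊕b15⊕b18⊕b19⊕b22⊕b23⊕b26⊕b27⊕b30⊕b31 = 1⊕1⊕0⊕1⊕0⊕1⊕0⊕0⊕0⊕0⊕1⊕1⊕0⊕0⊕0⊕0 = 0
s4: b4⊕b5⊕b6⊕b7⊕b12⊕b13⊕b14⊕b15⊕b20⊕b21⊕b22⊕b23⊕b28⊕b29⊕b30⊕b31 = 0⊕0⊕0⊕1⊕1⊕0⊕0⊕0⊕1⊕1⊕1⊕1⊕0⊕0⊕0⊕0 = 0
s8: b8⊕b9⊕b10⊕b11⊕b12⊕b13⊕b14⊕b15⊕b24⊕b25⊕b26⊕b27⊕b28⊕b29⊕b30⊕b31 = 1⊕1⊕0⊕1⊕1⊕0⊕0⊕0⊕0⊕0⊕0⊕0⊕0⊕0⊕0⊕0 = 0
s16: b16⊕b17⊕b18⊕b19⊕b20⊕b21⊕b22⊕b23⊕b24⊕b25⊕b26⊕b27⊕b28⊕b29⊕b30⊕b31 = 1⊕1⊕0⊕0⊕1⊕1⊕1⊕1⊕0⊕0⊕0⊕0⊕0⊕0⊕0⊕0 = 0
Syndrome (s16...s1) = 00000 → position 0 (no error).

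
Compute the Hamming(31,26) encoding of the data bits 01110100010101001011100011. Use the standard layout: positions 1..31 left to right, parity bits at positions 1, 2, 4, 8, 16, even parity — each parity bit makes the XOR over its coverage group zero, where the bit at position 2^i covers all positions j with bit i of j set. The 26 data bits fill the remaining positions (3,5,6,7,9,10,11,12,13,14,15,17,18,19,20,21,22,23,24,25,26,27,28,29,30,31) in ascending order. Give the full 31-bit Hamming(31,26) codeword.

Place data bits at non-power-of-two positions: b3=0, b5=1, b6=1, b7=1, b9=0, b10=1, b11=0, b12=0, b13=0, b14=1, b15=0, b17=1, b18=0, b19=1, b20=0, b21=0, b22=1, b23=0, b24=1, b25=1, b26=1, b27=0, b28=0, b29=0, b30=1, b31=1.
p1 = XOR of data positions {3,5,7,9,11,13,15,17,19,21,23,25,27,29,31} = 0⊕1⊕1⊕0⊕0⊕0⊕0⊕1⊕1⊕0⊕0⊕1⊕0⊕0⊕1 = 0
p2 = XOR of data positions {3,6,7,10,11,14,15,18,19,22,23,26,27,30,31} = 0⊕1⊕1⊕1⊕0⊕1⊕0⊕0⊕1⊕1⊕0⊕1⊕0⊕1⊕1 = 1
p4 = XOR of data positions {5,6,7,12,13,14,15,20,21,22,23,28,29,30,31} = 1⊕1⊕1⊕0⊕0⊕1⊕0⊕0⊕0⊕1⊕0⊕0⊕0⊕1⊕1 = 1
p8 = XOR of data positions {9,10,11,12,13,14,15,24,25,26,27,28,29,30,31} = 0⊕1⊕0⊕0⊕0⊕1⊕0⊕1⊕1⊕1⊕0⊕0⊕0⊕1⊕1 = 1
p16 = XOR of data positions {17,18,19,20,21,22,23,24,25,26,27,28,29,30,31} = 1⊕0⊕1⊕0⊕0⊕1⊕0⊕1⊕1⊕1⊕0⊕0⊕0⊕1⊕1 = 0
Codeword b1..b31 = 0101111101000100101001011100011

0101111101000100101001011100011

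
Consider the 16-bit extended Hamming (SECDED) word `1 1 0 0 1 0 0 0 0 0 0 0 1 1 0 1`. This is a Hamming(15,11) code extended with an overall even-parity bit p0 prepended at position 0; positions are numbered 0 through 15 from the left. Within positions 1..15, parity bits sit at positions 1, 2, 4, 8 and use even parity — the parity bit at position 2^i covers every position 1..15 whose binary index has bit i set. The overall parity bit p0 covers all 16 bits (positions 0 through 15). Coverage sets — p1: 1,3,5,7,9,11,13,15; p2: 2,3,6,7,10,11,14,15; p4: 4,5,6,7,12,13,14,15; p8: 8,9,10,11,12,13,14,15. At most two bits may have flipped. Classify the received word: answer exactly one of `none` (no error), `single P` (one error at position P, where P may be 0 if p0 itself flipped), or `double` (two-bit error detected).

double

s1: b1⊕b3⊕b5⊕b7⊕b9⊕b11⊕b13⊕b15 = 1⊕0⊕0⊕0⊕0⊕0⊕1⊕1 = 1
s2: b2⊕b3⊕b6⊕b7⊕b10⊕b11⊕b14⊕b15 = 0⊕0⊕0⊕0⊕0⊕0⊕0⊕1 = 1
s4: b4⊕b5⊕b6⊕b7⊕b12⊕b13⊕b14⊕b15 = 1⊕0⊕0⊕0⊕1⊕1⊕0⊕1 = 0
s8: b8⊕b9⊕b10⊕b11⊕b12⊕b13⊕b14⊕b15 = 0⊕0⊕0⊕0⊕1⊕1⊕0⊕1 = 1
Syndrome (s8...s1) = 1011 → position 11.
Overall parity (XOR of all 16 bits, including p0): 1⊕1⊕0⊕0⊕1⊕0⊕0⊕0⊕0⊕0⊕0⊕0⊕1⊕1⊕0⊕1 = 0
Overall=0, syndrome position=11 → double-bit error detected (uncorrectable).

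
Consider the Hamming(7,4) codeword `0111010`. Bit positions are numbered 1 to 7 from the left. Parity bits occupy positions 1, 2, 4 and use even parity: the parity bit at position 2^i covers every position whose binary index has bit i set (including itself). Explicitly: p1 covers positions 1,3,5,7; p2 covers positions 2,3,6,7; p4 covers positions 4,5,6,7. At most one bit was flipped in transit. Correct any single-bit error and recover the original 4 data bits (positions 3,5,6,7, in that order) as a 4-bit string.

s1: b1⊕b3⊕b5⊕b7 = 0⊕1⊕0⊕0 = 1
s2: b2⊕b3⊕b6⊕b7 = 1⊕1⊕1⊕0 = 1
s4: b4⊕b5⊕b6⊕b7 = 1⊕0⊕1⊕0 = 0
Syndrome (s4...s1) = 011 → position 3.
Flip bit 3: corrected codeword = 0101010
Data bits at positions 3,5,6,7: 0010

0010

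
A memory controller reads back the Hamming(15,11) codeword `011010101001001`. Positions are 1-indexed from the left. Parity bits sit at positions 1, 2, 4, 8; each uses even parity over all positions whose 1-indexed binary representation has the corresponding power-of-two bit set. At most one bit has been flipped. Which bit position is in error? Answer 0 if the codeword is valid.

s1: b1⊕b3⊕b5⊕b7⊕b9⊕b11⊕b13⊕b15 = 0⊕1⊕1⊕1⊕1⊕0⊕0⊕1 = 1
s2: b2⊕b3⊕b6⊕b7⊕b10⊕b11⊕b14⊕b15 = 1⊕1⊕0⊕1⊕0⊕0⊕0⊕1 = 0
s4: b4⊕b5⊕b6⊕b7⊕b12⊕b13⊕b14⊕b15 = 0⊕1⊕0⊕1⊕1⊕0⊕0⊕1 = 0
s8: b8⊕b9⊕b10⊕b11⊕b12⊕b13⊕b14⊕b15 = 0⊕1⊕0⊕0⊕1⊕0⊕0⊕1 = 1
Syndrome (s8...s1) = 1001 → position 9.

9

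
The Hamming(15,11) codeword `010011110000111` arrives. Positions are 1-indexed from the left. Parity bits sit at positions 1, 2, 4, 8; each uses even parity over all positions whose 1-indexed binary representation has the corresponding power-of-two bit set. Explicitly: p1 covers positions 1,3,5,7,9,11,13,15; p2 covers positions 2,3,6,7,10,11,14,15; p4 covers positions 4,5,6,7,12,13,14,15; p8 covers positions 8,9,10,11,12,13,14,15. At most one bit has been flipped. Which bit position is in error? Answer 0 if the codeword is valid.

s1: b1⊕b3⊕b5⊕b7⊕b9⊕b11⊕b13⊕b15 = 0⊕0⊕1⊕1⊕0⊕0⊕1⊕1 = 0
s2: b2⊕b3⊕b6⊕b7⊕b10⊕b11⊕b14⊕b15 = 1⊕0⊕1⊕1⊕0⊕0⊕1⊕1 = 1
s4: b4⊕b5⊕b6⊕b7⊕b12⊕b13⊕b14⊕b15 = 0⊕1⊕1⊕1⊕0⊕1⊕1⊕1 = 0
s8: b8⊕b9⊕b10⊕b11⊕b12⊕b13⊕b14⊕b15 = 1⊕0⊕0⊕0⊕0⊕1⊕1⊕1 = 0
Syndrome (s8...s1) = 0010 → position 2.

2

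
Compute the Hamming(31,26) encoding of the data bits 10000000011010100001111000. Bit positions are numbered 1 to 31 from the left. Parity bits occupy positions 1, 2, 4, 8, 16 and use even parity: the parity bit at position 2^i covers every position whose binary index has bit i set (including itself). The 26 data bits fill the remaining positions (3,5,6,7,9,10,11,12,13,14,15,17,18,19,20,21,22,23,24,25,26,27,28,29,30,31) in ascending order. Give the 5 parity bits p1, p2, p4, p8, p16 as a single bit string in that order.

00000

Place data bits at non-power-of-two positions: b3=1, b5=0, b6=0, b7=0, b9=0, b10=0, b11=0, b12=0, b13=0, b14=1, b15=1, b17=0, b18=1, b19=0, b20=1, b21=0, b22=0, b23=0, b24=0, b25=1, b26=1, b27=1, b28=1, b29=0, b30=0, b31=0.
p1 = XOR of data positions {3,5,7,9,11,13,15,17,19,21,23,25,27,29,31} = 1⊕0⊕0⊕0⊕0⊕0⊕1⊕0⊕0⊕0⊕0⊕1⊕1⊕0⊕0 = 0
p2 = XOR of data positions {3,6,7,10,11,14,15,18,19,22,23,26,27,30,31} = 1⊕0⊕0⊕0⊕0⊕1⊕1⊕1⊕0⊕0⊕0⊕1⊕1⊕0⊕0 = 0
p4 = XOR of data positions {5,6,7,12,13,14,15,20,21,22,23,28,29,30,31} = 0⊕0⊕0⊕0⊕0⊕1⊕1⊕1⊕0⊕0⊕0⊕1⊕0⊕0⊕0 = 0
p8 = XOR of data positions {9,10,11,12,13,14,15,24,25,26,27,28,29,30,31} = 0⊕0⊕0⊕0⊕0⊕1⊕1⊕0⊕1⊕1⊕1⊕1⊕0⊕0⊕0 = 0
p16 = XOR of data positions {17,18,19,20,21,22,23,24,25,26,27,28,29,30,31} = 0⊕1⊕0⊕1⊕0⊕0⊕0⊕0⊕1⊕1⊕1⊕1⊕0⊕0⊕0 = 0
Parity bits p1,p2,p4,p8,p16 = 00000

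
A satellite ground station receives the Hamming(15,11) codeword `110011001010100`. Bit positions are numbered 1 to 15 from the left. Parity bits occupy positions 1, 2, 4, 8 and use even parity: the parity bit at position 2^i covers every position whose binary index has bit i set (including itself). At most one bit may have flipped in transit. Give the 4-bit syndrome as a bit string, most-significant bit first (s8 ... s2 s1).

s1: b1⊕b3⊕b5⊕b7⊕b9⊕b11⊕b13⊕b15 = 1⊕0⊕1⊕0⊕1⊕1⊕1⊕0 = 1
s2: b2⊕b3⊕b6⊕b7⊕b10⊕b11⊕b14⊕b15 = 1⊕0⊕1⊕0⊕0⊕1⊕0⊕0 = 1
s4: b4⊕b5⊕b6⊕b7⊕b12⊕b13⊕b14⊕b15 = 0⊕1⊕1⊕0⊕0⊕1⊕0⊕0 = 1
s8: b8⊕b9⊕b10⊕b11⊕b12⊕b13⊕b14⊕b15 = 0⊕1⊕0⊕1⊕0⊕1⊕0⊕0 = 1
Syndrome (s8...s1) = 1111 → position 15.

1111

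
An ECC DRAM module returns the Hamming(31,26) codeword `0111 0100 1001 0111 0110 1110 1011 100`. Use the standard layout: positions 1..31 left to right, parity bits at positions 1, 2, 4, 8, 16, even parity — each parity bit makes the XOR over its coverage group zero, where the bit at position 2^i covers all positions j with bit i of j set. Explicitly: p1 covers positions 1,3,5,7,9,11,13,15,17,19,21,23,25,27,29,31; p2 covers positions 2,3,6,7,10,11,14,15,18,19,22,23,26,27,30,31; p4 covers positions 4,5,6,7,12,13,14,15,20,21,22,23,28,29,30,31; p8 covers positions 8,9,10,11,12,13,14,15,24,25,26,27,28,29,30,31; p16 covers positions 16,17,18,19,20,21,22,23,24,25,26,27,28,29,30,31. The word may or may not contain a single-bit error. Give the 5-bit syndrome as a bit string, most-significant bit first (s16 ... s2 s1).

00001

s1: b1⊕b3⊕b5⊕b7⊕b9⊕b11⊕b13⊕b15⊕b17⊕b19⊕b21⊕b23⊕b25⊕b27⊕b29⊕b31 = 0⊕1⊕0⊕0⊕1⊕0⊕0⊕1⊕0⊕1⊕1⊕1⊕1⊕1⊕1⊕0 = 1
s2: b2⊕b3⊕b6⊕b7⊕b10⊕b11⊕b14⊕b15⊕b18⊕b19⊕b22⊕b23⊕b26⊕b27⊕b30⊕b31 = 1⊕1⊕1⊕0⊕0⊕0⊕1⊕1⊕1⊕1⊕1⊕1⊕0⊕1⊕0⊕0 = 0
s4: b4⊕b5⊕b6⊕b7⊕b12⊕b13⊕b14⊕b15⊕b20⊕b21⊕b22⊕b23⊕b28⊕b29⊕b30⊕b31 = 1⊕0⊕1⊕0⊕1⊕0⊕1⊕1⊕0⊕1⊕1⊕1⊕1⊕1⊕0⊕0 = 0
s8: b8⊕b9⊕b10⊕b11⊕b12⊕b13⊕b14⊕b15⊕b24⊕b25⊕b26⊕b27⊕b28⊕b29⊕b30⊕b31 = 0⊕1⊕0⊕0⊕1⊕0⊕1⊕1⊕0⊕1⊕0⊕1⊕1⊕1⊕0⊕0 = 0
s16: b16⊕b17⊕b18⊕b19⊕b20⊕b21⊕b22⊕b23⊕b24⊕b25⊕b26⊕b27⊕b28⊕b29⊕b30⊕b31 = 1⊕0⊕1⊕1⊕0⊕1⊕1⊕1⊕0⊕1⊕0⊕1⊕1⊕1⊕0⊕0 = 0
Syndrome (s16...s1) = 00001 → position 1.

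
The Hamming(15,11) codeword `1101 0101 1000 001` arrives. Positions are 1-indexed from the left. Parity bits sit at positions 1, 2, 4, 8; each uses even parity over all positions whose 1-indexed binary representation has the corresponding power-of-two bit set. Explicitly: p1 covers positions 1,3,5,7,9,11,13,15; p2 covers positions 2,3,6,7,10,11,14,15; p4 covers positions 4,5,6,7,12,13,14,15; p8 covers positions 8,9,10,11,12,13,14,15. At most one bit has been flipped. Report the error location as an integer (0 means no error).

15

s1: b1⊕b3⊕b5⊕b7⊕b9⊕b11⊕b13⊕b15 = 1⊕0⊕0⊕0⊕1⊕0⊕0⊕1 = 1
s2: b2⊕b3⊕b6⊕b7⊕b10⊕b11⊕b14⊕b15 = 1⊕0⊕1⊕0⊕0⊕0⊕0⊕1 = 1
s4: b4⊕b5⊕b6⊕b7⊕b12⊕b13⊕b14⊕b15 = 1⊕0⊕1⊕0⊕0⊕0⊕0⊕1 = 1
s8: b8⊕b9⊕b10⊕b11⊕b12⊕b13⊕b14⊕b15 = 1⊕1⊕0⊕0⊕0⊕0⊕0⊕1 = 1
Syndrome (s8...s1) = 1111 → position 15.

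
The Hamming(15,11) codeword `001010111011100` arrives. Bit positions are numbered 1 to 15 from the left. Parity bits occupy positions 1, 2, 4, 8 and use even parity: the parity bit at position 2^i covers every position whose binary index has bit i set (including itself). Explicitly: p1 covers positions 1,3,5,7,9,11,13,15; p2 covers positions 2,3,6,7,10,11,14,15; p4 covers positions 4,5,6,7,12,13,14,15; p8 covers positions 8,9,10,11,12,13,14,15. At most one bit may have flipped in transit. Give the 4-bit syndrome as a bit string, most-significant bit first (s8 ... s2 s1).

1010

s1: b1⊕b3⊕b5⊕b7⊕b9⊕b11⊕b13⊕b15 = 0⊕1⊕1⊕1⊕1⊕1⊕1⊕0 = 0
s2: b2⊕b3⊕b6⊕b7⊕b10⊕b11⊕b14⊕b15 = 0⊕1⊕0⊕1⊕0⊕1⊕0⊕0 = 1
s4: b4⊕b5⊕b6⊕b7⊕b12⊕b13⊕b14⊕b15 = 0⊕1⊕0⊕1⊕1⊕1⊕0⊕0 = 0
s8: b8⊕b9⊕b10⊕b11⊕b12⊕b13⊕b14⊕b15 = 1⊕1⊕0⊕1⊕1⊕1⊕0⊕0 = 1
Syndrome (s8...s1) = 1010 → position 10.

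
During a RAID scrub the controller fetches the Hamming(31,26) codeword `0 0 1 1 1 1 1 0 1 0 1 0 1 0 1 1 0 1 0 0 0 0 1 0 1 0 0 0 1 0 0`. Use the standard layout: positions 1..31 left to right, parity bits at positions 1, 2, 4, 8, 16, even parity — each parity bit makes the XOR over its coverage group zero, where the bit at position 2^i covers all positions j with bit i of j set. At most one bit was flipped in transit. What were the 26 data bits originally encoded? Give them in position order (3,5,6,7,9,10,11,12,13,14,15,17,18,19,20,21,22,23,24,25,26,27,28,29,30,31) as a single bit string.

11111010101000000101000100

s1: b1⊕b3⊕b5⊕b7⊕b9⊕b11⊕b13⊕b15⊕b17⊕b19⊕b21⊕b23⊕b25⊕b27⊕b29⊕b31 = 0⊕1⊕1⊕1⊕1⊕1⊕1⊕1⊕0⊕0⊕0⊕1⊕1⊕0⊕1⊕0 = 0
s2: b2⊕b3⊕b6⊕b7⊕b10⊕b11⊕b14⊕b15⊕b18⊕b19⊕b22⊕b23⊕b26⊕b27⊕b30⊕b31 = 0⊕1⊕1⊕1⊕0⊕1⊕0⊕1⊕1⊕0⊕0⊕1⊕0⊕0⊕0⊕0 = 1
s4: b4⊕b5⊕b6⊕b7⊕b12⊕b13⊕b14⊕b15⊕b20⊕b21⊕b22⊕b23⊕b28⊕b29⊕b30⊕b31 = 1⊕1⊕1⊕1⊕0⊕1⊕0⊕1⊕0⊕0⊕0⊕1⊕0⊕1⊕0⊕0 = 0
s8: b8⊕b9⊕b10⊕b11⊕b12⊕b13⊕b14⊕b15⊕b24⊕b25⊕b26⊕b27⊕b28⊕b29⊕b30⊕b31 = 0⊕1⊕0⊕1⊕0⊕1⊕0⊕1⊕0⊕1⊕0⊕0⊕0⊕1⊕0⊕0 = 0
s16: b16⊕b17⊕b18⊕b19⊕b20⊕b21⊕b22⊕b23⊕b24⊕b25⊕b26⊕b27⊕b28⊕b29⊕b30⊕b31 = 1⊕0⊕1⊕0⊕0⊕0⊕0⊕1⊕0⊕1⊕0⊕0⊕0⊕1⊕0⊕0 = 1
Syndrome (s16...s1) = 10010 → position 18.
Flip bit 18: corrected codeword = 0011111010101011000000101000100
Data bits at positions 3,5,6,7,9,10,11,12,13,14,15,17,18,19,20,21,22,23,24,25,26,27,28,29,30,31: 11111010101000000101000100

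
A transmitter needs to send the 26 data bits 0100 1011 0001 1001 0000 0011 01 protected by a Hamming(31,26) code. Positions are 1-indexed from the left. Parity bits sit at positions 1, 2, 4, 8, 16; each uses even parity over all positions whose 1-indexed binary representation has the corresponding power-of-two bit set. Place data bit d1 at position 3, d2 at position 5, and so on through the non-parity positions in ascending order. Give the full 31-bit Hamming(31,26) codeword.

1100100010110000110010000001101

Place data bits at non-power-of-two positions: b3=0, b5=1, b6=0, b7=0, b9=1, b10=0, b11=1, b12=1, b13=0, b14=0, b15=0, b17=1, b18=1, b19=0, b20=0, b21=1, b22=0, b23=0, b24=0, b25=0, b26=0, b27=0, b28=1, b29=1, b30=0, b31=1.
p1 = XOR of data positions {3,5,7,9,11,13,15,17,19,21,23,25,27,29,31} = 0⊕1⊕0⊕1⊕1⊕0⊕0⊕1⊕0⊕1⊕0⊕0⊕0⊕1⊕1 = 1
p2 = XOR of data positions {3,6,7,10,11,14,15,18,19,22,23,26,27,30,31} = 0⊕0⊕0⊕0⊕1⊕0⊕0⊕1⊕0⊕0⊕0⊕0⊕0⊕0⊕1 = 1
p4 = XOR of data positions {5,6,7,12,13,14,15,20,21,22,23,28,29,30,31} = 1⊕0⊕0⊕1⊕0⊕0⊕0⊕0⊕1⊕0⊕0⊕1⊕1⊕0⊕1 = 0
p8 = XOR of data positions {9,10,11,12,13,14,15,24,25,26,27,28,29,30,31} = 1⊕0⊕1⊕1⊕0⊕0⊕0⊕0⊕0⊕0⊕0⊕1⊕1⊕0⊕1 = 0
p16 = XOR of data positions {17,18,19,20,21,22,23,24,25,26,27,28,29,30,31} = 1⊕1⊕0⊕0⊕1⊕0⊕0⊕0⊕0⊕0⊕0⊕1⊕1⊕0⊕1 = 0
Codeword b1..b31 = 1100100010110000110010000001101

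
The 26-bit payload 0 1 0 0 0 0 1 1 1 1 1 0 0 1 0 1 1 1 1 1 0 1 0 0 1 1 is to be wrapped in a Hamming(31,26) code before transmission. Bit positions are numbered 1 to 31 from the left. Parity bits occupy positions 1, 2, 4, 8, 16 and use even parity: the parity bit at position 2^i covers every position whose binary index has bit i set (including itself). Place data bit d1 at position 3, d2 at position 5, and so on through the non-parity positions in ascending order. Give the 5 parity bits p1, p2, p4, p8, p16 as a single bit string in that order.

Place data bits at non-power-of-two positions: b3=0, b5=1, b6=0, b7=0, b9=0, b10=0, b11=1, b12=1, b13=1, b14=1, b15=1, b17=0, b18=0, b19=1, b20=0, b21=1, b22=1, b23=1, b24=1, b25=1, b26=0, b27=1, b28=0, b29=0, b30=1, b31=1.
p1 = XOR of data positions {3,5,7,9,11,13,15,17,19,21,23,25,27,29,31} = 0⊕1⊕0⊕0⊕1⊕1⊕1⊕0⊕1⊕1⊕1⊕1⊕1⊕0⊕1 = 0
p2 = XOR of data positions {3,6,7,10,11,14,15,18,19,22,23,26,27,30,31} = 0⊕0⊕0⊕0⊕1⊕1⊕1⊕0⊕1⊕1⊕1⊕0⊕1⊕1⊕1 = 1
p4 = XOR of data positions {5,6,7,12,13,14,15,20,21,22,23,28,29,30,31} = 1⊕0⊕0⊕1⊕1⊕1⊕1⊕0⊕1⊕1⊕1⊕0⊕0⊕1⊕1 = 0
p8 = XOR of data positions {9,10,11,12,13,14,15,24,25,26,27,28,29,30,31} = 0⊕0⊕1⊕1⊕1⊕1⊕1⊕1⊕1⊕0⊕1⊕0⊕0⊕1⊕1 = 0
p16 = XOR of data positions {17,18,19,20,21,22,23,24,25,26,27,28,29,30,31} = 0⊕0⊕1⊕0⊕1⊕1⊕1⊕1⊕1⊕0⊕1⊕0⊕0⊕1⊕1 = 1
Parity bits p1,p2,p4,p8,p16 = 01001

01001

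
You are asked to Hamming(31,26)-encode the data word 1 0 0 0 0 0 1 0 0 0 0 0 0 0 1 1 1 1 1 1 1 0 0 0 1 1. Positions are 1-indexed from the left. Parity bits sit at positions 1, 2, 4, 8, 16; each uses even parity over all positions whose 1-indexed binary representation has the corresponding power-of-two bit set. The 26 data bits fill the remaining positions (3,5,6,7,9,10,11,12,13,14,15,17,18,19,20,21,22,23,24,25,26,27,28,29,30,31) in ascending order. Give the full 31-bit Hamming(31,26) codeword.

0110000000100001000111111100011

Place data bits at non-power-of-two positions: b3=1, b5=0, b6=0, b7=0, b9=0, b10=0, b11=1, b12=0, b13=0, b14=0, b15=0, b17=0, b18=0, b19=0, b20=1, b21=1, b22=1, b23=1, b24=1, b25=1, b26=1, b27=0, b28=0, b29=0, b30=1, b31=1.
p1 = XOR of data positions {3,5,7,9,11,13,15,17,19,21,23,25,27,29,31} = 1⊕0⊕0⊕0⊕1⊕0⊕0⊕0⊕0⊕1⊕1⊕1⊕0⊕0⊕1 = 0
p2 = XOR of data positions {3,6,7,10,11,14,15,18,19,22,23,26,27,30,31} = 1⊕0⊕0⊕0⊕1⊕0⊕0⊕0⊕0⊕1⊕1⊕1⊕0⊕1⊕1 = 1
p4 = XOR of data positions {5,6,7,12,13,14,15,20,21,22,23,28,29,30,31} = 0⊕0⊕0⊕0⊕0⊕0⊕0⊕1⊕1⊕1⊕1⊕0⊕0⊕1⊕1 = 0
p8 = XOR of data positions {9,10,11,12,13,14,15,24,25,26,27,28,29,30,31} = 0⊕0⊕1⊕0⊕0⊕0⊕0⊕1⊕1⊕1⊕0⊕0⊕0⊕1⊕1 = 0
p16 = XOR of data positions {17,18,19,20,21,22,23,24,25,26,27,28,29,30,31} = 0⊕0⊕0⊕1⊕1⊕1⊕1⊕1⊕1⊕1⊕0⊕0⊕0⊕1⊕1 = 1
Codeword b1..b31 = 0110000000100001000111111100011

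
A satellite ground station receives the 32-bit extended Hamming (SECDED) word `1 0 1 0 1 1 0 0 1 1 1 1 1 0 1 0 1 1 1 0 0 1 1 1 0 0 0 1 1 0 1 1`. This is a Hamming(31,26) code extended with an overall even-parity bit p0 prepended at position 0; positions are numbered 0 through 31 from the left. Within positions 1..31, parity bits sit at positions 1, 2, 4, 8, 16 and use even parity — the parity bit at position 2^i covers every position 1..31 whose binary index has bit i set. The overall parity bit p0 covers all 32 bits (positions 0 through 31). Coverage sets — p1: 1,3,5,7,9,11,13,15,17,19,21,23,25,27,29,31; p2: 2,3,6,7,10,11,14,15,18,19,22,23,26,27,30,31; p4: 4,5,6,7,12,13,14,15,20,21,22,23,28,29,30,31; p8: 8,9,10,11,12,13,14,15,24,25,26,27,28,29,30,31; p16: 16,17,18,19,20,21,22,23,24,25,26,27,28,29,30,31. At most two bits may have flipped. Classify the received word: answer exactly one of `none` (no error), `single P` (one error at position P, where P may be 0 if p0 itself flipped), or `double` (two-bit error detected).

s1: b1⊕b3⊕b5⊕b7⊕b9⊕b11⊕b13⊕b15⊕b17⊕b19⊕b21⊕b23⊕b25⊕b27⊕b29⊕b31 = 0⊕0⊕1⊕0⊕1⊕1⊕0⊕0⊕1⊕0⊕1⊕1⊕0⊕1⊕0⊕1 = 0
s2: b2⊕b3⊕b6⊕b7⊕b10⊕b11⊕b14⊕b15⊕b18⊕b19⊕b22⊕b23⊕b26⊕b27⊕b30⊕b31 = 1⊕0⊕0⊕0⊕1⊕1⊕1⊕0⊕1⊕0⊕1⊕1⊕0⊕1⊕1⊕1 = 0
s4: b4⊕b5⊕b6⊕b7⊕b12⊕b13⊕b14⊕b15⊕b20⊕b21⊕b22⊕b23⊕b28⊕b29⊕b30⊕b31 = 1⊕1⊕0⊕0⊕1⊕0⊕1⊕0⊕0⊕1⊕1⊕1⊕1⊕0⊕1⊕1 = 0
s8: b8⊕b9⊕b10⊕b11⊕b12⊕b13⊕b14⊕b15⊕b24⊕b25⊕b26⊕b27⊕b28⊕b29⊕b30⊕b31 = 1⊕1⊕1⊕1⊕1⊕0⊕1⊕0⊕0⊕0⊕0⊕1⊕1⊕0⊕1⊕1 = 0
s16: b16⊕b17⊕b18⊕b19⊕b20⊕b21⊕b22⊕b23⊕b24⊕b25⊕b26⊕b27⊕b28⊕b29⊕b30⊕b31 = 1⊕1⊕1⊕0⊕0⊕1⊕1⊕1⊕0⊕0⊕0⊕1⊕1⊕0⊕1⊕1 = 0
Syndrome (s16...s1) = 00000 → position 0 (no error).
Overall parity (XOR of all 32 bits, including p0): 1⊕0⊕1⊕0⊕1⊕1⊕0⊕0⊕1⊕1⊕1⊕1⊕1⊕0⊕1⊕0⊕1⊕1⊕1⊕0⊕0⊕1⊕1⊕1⊕0⊕0⊕0⊕1⊕1⊕0⊕1⊕1 = 0
Overall=0, syndrome position=0 → no error.

none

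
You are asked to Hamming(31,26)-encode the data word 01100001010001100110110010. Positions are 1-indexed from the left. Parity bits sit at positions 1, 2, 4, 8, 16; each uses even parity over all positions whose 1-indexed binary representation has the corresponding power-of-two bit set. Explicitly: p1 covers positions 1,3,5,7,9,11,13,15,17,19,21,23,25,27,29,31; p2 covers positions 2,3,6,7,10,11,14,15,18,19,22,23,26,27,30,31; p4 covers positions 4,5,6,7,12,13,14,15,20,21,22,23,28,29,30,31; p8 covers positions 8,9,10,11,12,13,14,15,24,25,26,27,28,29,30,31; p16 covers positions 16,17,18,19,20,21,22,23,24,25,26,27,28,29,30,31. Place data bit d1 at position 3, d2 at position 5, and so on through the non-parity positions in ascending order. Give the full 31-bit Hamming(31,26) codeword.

Place data bits at non-power-of-two positions: b3=0, b5=1, b6=1, b7=0, b9=0, b10=0, b11=0, b12=1, b13=0, b14=1, b15=0, b17=0, b18=0, b19=1, b20=1, b21=0, b22=0, b23=1, b24=1, b25=0, b26=1, b27=1, b28=0, b29=0, b30=1, b31=0.
p1 = XOR of data positions {3,5,7,9,11,13,15,17,19,21,23,25,27,29,31} = 0⊕1⊕0⊕0⊕0⊕0⊕0⊕0⊕1⊕0⊕1⊕0⊕1⊕0⊕0 = 0
p2 = XOR of data positions {3,6,7,10,11,14,15,18,19,22,23,26,27,30,31} = 0⊕1⊕0⊕0⊕0⊕1⊕0⊕0⊕1⊕0⊕1⊕1⊕1⊕1⊕0 = 1
p4 = XOR of data positions {5,6,7,12,13,14,15,20,21,22,23,28,29,30,31} = 1⊕1⊕0⊕1⊕0⊕1⊕0⊕1⊕0⊕0⊕1⊕0⊕0⊕1⊕0 = 1
p8 = XOR of data positions {9,10,11,12,13,14,15,24,25,26,27,28,29,30,31} = 0⊕0⊕0⊕1⊕0⊕1⊕0⊕1⊕0⊕1⊕1⊕0⊕0⊕1⊕0 = 0
p16 = XOR of data positions {17,18,19,20,21,22,23,24,25,26,27,28,29,30,31} = 0⊕0⊕1⊕1⊕0⊕0⊕1⊕1⊕0⊕1⊕1⊕0⊕0⊕1⊕0 = 1
Codeword b1..b31 = 0101110000010101001100110110010

0101110000010101001100110110010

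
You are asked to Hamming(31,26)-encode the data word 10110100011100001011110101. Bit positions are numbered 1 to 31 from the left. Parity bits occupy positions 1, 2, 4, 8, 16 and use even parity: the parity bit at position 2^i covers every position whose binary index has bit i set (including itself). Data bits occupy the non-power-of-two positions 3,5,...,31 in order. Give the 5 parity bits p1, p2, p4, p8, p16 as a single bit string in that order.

00110

Place data bits at non-power-of-two positions: b3=1, b5=0, b6=1, b7=1, b9=0, b10=1, b11=0, b12=0, b13=0, b14=1, b15=1, b17=1, b18=0, b19=0, b20=0, b21=0, b22=1, b23=0, b24=1, b25=1, b26=1, b27=1, b28=0, b29=1, b30=0, b31=1.
p1 = XOR of data positions {3,5,7,9,11,13,15,17,19,21,23,25,27,29,31} = 1⊕0⊕1⊕0⊕0⊕0⊕1⊕1⊕0⊕0⊕0⊕1⊕1⊕1⊕1 = 0
p2 = XOR of data positions {3,6,7,10,11,14,15,18,19,22,23,26,27,30,31} = 1⊕1⊕1⊕1⊕0⊕1⊕1⊕0⊕0⊕1⊕0⊕1⊕1⊕0⊕1 = 0
p4 = XOR of data positions {5,6,7,12,13,14,15,20,21,22,23,28,29,30,31} = 0⊕1⊕1⊕0⊕0⊕1⊕1⊕0⊕0⊕1⊕0⊕0⊕1⊕0⊕1 = 1
p8 = XOR of data positions {9,10,11,12,13,14,15,24,25,26,27,28,29,30,31} = 0⊕1⊕0⊕0⊕0⊕1⊕1⊕1⊕1⊕1⊕1⊕0⊕1⊕0⊕1 = 1
p16 = XOR of data positions {17,18,19,20,21,22,23,24,25,26,27,28,29,30,31} = 1⊕0⊕0⊕0⊕0⊕1⊕0⊕1⊕1⊕1⊕1⊕0⊕1⊕0⊕1 = 0
Parity bits p1,p2,p4,p8,p16 = 00110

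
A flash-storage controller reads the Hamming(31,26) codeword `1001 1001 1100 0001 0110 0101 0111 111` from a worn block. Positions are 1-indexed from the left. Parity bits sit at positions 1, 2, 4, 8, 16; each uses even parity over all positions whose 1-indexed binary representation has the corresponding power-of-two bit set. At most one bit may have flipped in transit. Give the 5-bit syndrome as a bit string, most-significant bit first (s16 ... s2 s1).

s1: b1⊕b3⊕b5⊕b7⊕b9⊕b11⊕b13⊕b15⊕b17⊕b19⊕b21⊕b23⊕b25⊕b27⊕b29⊕b31 = 1⊕0⊕1⊕0⊕1⊕0⊕0⊕0⊕0⊕1⊕0⊕0⊕0⊕1⊕1⊕1 = 1
s2: b2⊕b3⊕b6⊕b7⊕b10⊕b11⊕b14⊕b15⊕b18⊕b19⊕b22⊕b23⊕b26⊕b27⊕b30⊕b31 = 0⊕0⊕0⊕0⊕1⊕0⊕0⊕0⊕1⊕1⊕1⊕0⊕1⊕1⊕1⊕1 = 0
s4: b4⊕b5⊕b6⊕b7⊕b12⊕b13⊕b14⊕b15⊕b20⊕b21⊕b22⊕b23⊕b28⊕b29⊕b30⊕b31 = 1⊕1⊕0⊕0⊕0⊕0⊕0⊕0⊕0⊕0⊕1⊕0⊕1⊕1⊕1⊕1 = 1
s8: b8⊕b9⊕b10⊕b11⊕b12⊕b13⊕b14⊕b15⊕b24⊕b25⊕b26⊕b27⊕b28⊕b29⊕b30⊕b31 = 1⊕1⊕1⊕0⊕0⊕0⊕0⊕0⊕1⊕0⊕1⊕1⊕1⊕1⊕1⊕1 = 0
s16: b16⊕b17⊕b18⊕b19⊕b20⊕b21⊕b22⊕b23⊕b24⊕b25⊕b26⊕b27⊕b28⊕b29⊕b30⊕b31 = 1⊕0⊕1⊕1⊕0⊕0⊕1⊕0⊕1⊕0⊕1⊕1⊕1⊕1⊕1⊕1 = 1
Syndrome (s16...s1) = 10101 → position 21.

10101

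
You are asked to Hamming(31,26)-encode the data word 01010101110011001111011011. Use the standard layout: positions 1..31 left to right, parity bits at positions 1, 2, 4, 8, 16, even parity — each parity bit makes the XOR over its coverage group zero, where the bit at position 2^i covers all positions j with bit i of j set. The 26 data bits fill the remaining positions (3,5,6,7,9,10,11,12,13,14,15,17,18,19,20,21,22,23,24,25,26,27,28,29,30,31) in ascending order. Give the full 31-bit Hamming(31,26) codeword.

0000101001011100011001111011011

Place data bits at non-power-of-two positions: b3=0, b5=1, b6=0, b7=1, b9=0, b10=1, b11=0, b12=1, b13=1, b14=1, b15=0, b17=0, b18=1, b19=1, b20=0, b21=0, b22=1, b23=1, b24=1, b25=1, b26=0, b27=1, b28=1, b29=0, b30=1, b31=1.
p1 = XOR of data positions {3,5,7,9,11,13,15,17,19,21,23,25,27,29,31} = 0⊕1⊕1⊕0⊕0⊕1⊕0⊕0⊕1⊕0⊕1⊕1⊕1⊕0⊕1 = 0
p2 = XOR of data positions {3,6,7,10,11,14,15,18,19,22,23,26,27,30,31} = 0⊕0⊕1⊕1⊕0⊕1⊕0⊕1⊕1⊕1⊕1⊕0⊕1⊕1⊕1 = 0
p4 = XOR of data positions {5,6,7,12,13,14,15,20,21,22,23,28,29,30,31} = 1⊕0⊕1⊕1⊕1⊕1⊕0⊕0⊕0⊕1⊕1⊕1⊕0⊕1⊕1 = 0
p8 = XOR of data positions {9,10,11,12,13,14,15,24,25,26,27,28,29,30,31} = 0⊕1⊕0⊕1⊕1⊕1⊕0⊕1⊕1⊕0⊕1⊕1⊕0⊕1⊕1 = 0
p16 = XOR of data positions {17,18,19,20,21,22,23,24,25,26,27,28,29,30,31} = 0⊕1⊕1⊕0⊕0⊕1⊕1⊕1⊕1⊕0⊕1⊕1⊕0⊕1⊕1 = 0
Codeword b1..b31 = 0000101001011100011001111011011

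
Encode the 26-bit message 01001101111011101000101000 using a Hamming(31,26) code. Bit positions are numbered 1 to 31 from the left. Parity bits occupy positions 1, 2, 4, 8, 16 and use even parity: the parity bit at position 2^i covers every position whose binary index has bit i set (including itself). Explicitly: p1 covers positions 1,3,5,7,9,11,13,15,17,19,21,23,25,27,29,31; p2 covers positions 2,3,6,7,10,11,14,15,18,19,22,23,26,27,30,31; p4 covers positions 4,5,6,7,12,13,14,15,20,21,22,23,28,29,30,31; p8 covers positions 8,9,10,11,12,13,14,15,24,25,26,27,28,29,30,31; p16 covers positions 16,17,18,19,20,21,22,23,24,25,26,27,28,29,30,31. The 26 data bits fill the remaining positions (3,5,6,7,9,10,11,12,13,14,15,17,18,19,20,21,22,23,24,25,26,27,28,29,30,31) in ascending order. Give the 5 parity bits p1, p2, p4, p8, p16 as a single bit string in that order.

11000

Place data bits at non-power-of-two positions: b3=0, b5=1, b6=0, b7=0, b9=1, b10=1, b11=0, b12=1, b13=1, b14=1, b15=1, b17=0, b18=1, b19=1, b20=1, b21=0, b22=1, b23=0, b24=0, b25=0, b26=1, b27=0, b28=1, b29=0, b30=0, b31=0.
p1 = XOR of data positions {3,5,7,9,11,13,15,17,19,21,23,25,27,29,31} = 0⊕1⊕0⊕1⊕0⊕1⊕1⊕0⊕1⊕0⊕0⊕0⊕0⊕0⊕0 = 1
p2 = XOR of data positions {3,6,7,10,11,14,15,18,19,22,23,26,27,30,31} = 0⊕0⊕0⊕1⊕0⊕1⊕1⊕1⊕1⊕1⊕0⊕1⊕0⊕0⊕0 = 1
p4 = XOR of data positions {5,6,7,12,13,14,15,20,21,22,23,28,29,30,31} = 1⊕0⊕0⊕1⊕1⊕1⊕1⊕1⊕0⊕1⊕0⊕1⊕0⊕0⊕0 = 0
p8 = XOR of data positions {9,10,11,12,13,14,15,24,25,26,27,28,29,30,31} = 1⊕1⊕0⊕1⊕1⊕1⊕1⊕0⊕0⊕1⊕0⊕1⊕0⊕0⊕0 = 0
p16 = XOR of data positions {17,18,19,20,21,22,23,24,25,26,27,28,29,30,31} = 0⊕1⊕1⊕1⊕0⊕1⊕0⊕0⊕0⊕1⊕0⊕1⊕0⊕0⊕0 = 0
Parity bits p1,p2,p4,p8,p16 = 11000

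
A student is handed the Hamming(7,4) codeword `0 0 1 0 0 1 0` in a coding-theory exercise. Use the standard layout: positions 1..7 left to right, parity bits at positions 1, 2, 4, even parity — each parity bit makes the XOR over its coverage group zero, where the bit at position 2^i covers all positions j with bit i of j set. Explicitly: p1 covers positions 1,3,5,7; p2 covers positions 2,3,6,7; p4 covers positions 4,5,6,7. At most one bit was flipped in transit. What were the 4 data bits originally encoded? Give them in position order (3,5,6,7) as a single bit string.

1110

s1: b1⊕b3⊕b5⊕b7 = 0⊕1⊕0⊕0 = 1
s2: b2⊕b3⊕b6⊕b7 = 0⊕1⊕1⊕0 = 0
s4: b4⊕b5⊕b6⊕b7 = 0⊕0⊕1⊕0 = 1
Syndrome (s4...s1) = 101 → position 5.
Flip bit 5: corrected codeword = 0010110
Data bits at positions 3,5,6,7: 1110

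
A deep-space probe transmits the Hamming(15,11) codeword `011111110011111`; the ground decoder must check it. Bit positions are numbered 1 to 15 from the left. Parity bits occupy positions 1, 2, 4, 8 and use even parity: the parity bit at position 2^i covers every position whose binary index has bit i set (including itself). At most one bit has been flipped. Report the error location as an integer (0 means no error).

2

s1: b1⊕b3⊕b5⊕b7⊕b9⊕b11⊕b13⊕b15 = 0⊕1⊕1⊕1⊕0⊕1⊕1⊕1 = 0
s2: b2⊕b3⊕b6⊕b7⊕b10⊕b11⊕b14⊕b15 = 1⊕1⊕1⊕1⊕0⊕1⊕1⊕1 = 1
s4: b4⊕b5⊕b6⊕b7⊕b12⊕b13⊕b14⊕b15 = 1⊕1⊕1⊕1⊕1⊕1⊕1⊕1 = 0
s8: b8⊕b9⊕b10⊕b11⊕b12⊕b13⊕b14⊕b15 = 1⊕0⊕0⊕1⊕1⊕1⊕1⊕1 = 0
Syndrome (s8...s1) = 0010 → position 2.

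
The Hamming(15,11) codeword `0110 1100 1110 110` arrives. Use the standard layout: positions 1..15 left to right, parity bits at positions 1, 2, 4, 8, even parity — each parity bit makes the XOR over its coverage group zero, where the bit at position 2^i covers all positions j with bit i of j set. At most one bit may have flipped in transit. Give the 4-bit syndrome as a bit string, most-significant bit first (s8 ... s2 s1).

1001

s1: b1⊕b3⊕b5⊕b7⊕b9⊕b11⊕b13⊕b15 = 0⊕1⊕1⊕0⊕1⊕1⊕1⊕0 = 1
s2: b2⊕b3⊕b6⊕b7⊕b10⊕b11⊕b14⊕b15 = 1⊕1⊕1⊕0⊕1⊕1⊕1⊕0 = 0
s4: b4⊕b5⊕b6⊕b7⊕b12⊕b13⊕b14⊕b15 = 0⊕1⊕1⊕0⊕0⊕1⊕1⊕0 = 0
s8: b8⊕b9⊕b10⊕b11⊕b12⊕b13⊕b14⊕b15 = 0⊕1⊕1⊕1⊕0⊕1⊕1⊕0 = 1
Syndrome (s8...s1) = 1001 → position 9.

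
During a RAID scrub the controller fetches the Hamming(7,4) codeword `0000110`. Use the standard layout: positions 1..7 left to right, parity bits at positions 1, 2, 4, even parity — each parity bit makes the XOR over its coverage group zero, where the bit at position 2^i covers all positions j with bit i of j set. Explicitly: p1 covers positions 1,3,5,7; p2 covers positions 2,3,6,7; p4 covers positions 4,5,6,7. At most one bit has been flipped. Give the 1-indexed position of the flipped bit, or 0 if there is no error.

s1: b1⊕b3⊕b5⊕b7 = 0⊕0⊕1⊕0 = 1
s2: b2⊕b3⊕b6⊕b7 = 0⊕0⊕1⊕0 = 1
s4: b4⊕b5⊕b6⊕b7 = 0⊕1⊕1⊕0 = 0
Syndrome (s4...s1) = 011 → position 3.

3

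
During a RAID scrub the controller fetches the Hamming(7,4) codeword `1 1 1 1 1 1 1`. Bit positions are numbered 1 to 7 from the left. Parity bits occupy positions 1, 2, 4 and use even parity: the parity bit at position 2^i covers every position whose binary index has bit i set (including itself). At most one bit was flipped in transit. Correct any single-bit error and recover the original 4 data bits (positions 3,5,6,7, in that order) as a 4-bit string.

s1: b1⊕b3⊕b5⊕b7 = 1⊕1⊕1⊕1 = 0
s2: b2⊕b3⊕b6⊕b7 = 1⊕1⊕1⊕1 = 0
s4: b4⊕b5⊕b6⊕b7 = 1⊕1⊕1⊕1 = 0
Syndrome (s4...s1) = 000 → position 0 (no error).
No correction needed.
Data bits at positions 3,5,6,7: 1111

1111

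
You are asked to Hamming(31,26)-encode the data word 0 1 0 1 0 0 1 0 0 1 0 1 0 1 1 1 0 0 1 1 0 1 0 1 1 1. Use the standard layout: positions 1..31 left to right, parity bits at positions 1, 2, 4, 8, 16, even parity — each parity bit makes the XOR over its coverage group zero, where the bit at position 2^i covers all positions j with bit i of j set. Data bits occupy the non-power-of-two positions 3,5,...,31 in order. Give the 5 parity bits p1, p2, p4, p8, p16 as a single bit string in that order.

01000

Place data bits at non-power-of-two positions: b3=0, b5=1, b6=0, b7=1, b9=0, b10=0, b11=1, b12=0, b13=0, b14=1, b15=0, b17=1, b18=0, b19=1, b20=1, b21=1, b22=0, b23=0, b24=1, b25=1, b26=0, b27=1, b28=0, b29=1, b30=1, b31=1.
p1 = XOR of data positions {3,5,7,9,11,13,15,17,19,21,23,25,27,29,31} = 0⊕1⊕1⊕0⊕1⊕0⊕0⊕1⊕1⊕1⊕0⊕1⊕1⊕1⊕1 = 0
p2 = XOR of data positions {3,6,7,10,11,14,15,18,19,22,23,26,27,30,31} = 0⊕0⊕1⊕0⊕1⊕1⊕0⊕0⊕1⊕0⊕0⊕0⊕1⊕1⊕1 = 1
p4 = XOR of data positions {5,6,7,12,13,14,15,20,21,22,23,28,29,30,31} = 1⊕0⊕1⊕0⊕0⊕1⊕0⊕1⊕1⊕0⊕0⊕0⊕1⊕1⊕1 = 0
p8 = XOR of data positions {9,10,11,12,13,14,15,24,25,26,27,28,29,30,31} = 0⊕0⊕1⊕0⊕0⊕1⊕0⊕1⊕1⊕0⊕1⊕0⊕1⊕1⊕1 = 0
p16 = XOR of data positions {17,18,19,20,21,22,23,24,25,26,27,28,29,30,31} = 1⊕0⊕1⊕1⊕1⊕0⊕0⊕1⊕1⊕0⊕1⊕0⊕1⊕1⊕1 = 0
Parity bits p1,p2,p4,p8,p16 = 01000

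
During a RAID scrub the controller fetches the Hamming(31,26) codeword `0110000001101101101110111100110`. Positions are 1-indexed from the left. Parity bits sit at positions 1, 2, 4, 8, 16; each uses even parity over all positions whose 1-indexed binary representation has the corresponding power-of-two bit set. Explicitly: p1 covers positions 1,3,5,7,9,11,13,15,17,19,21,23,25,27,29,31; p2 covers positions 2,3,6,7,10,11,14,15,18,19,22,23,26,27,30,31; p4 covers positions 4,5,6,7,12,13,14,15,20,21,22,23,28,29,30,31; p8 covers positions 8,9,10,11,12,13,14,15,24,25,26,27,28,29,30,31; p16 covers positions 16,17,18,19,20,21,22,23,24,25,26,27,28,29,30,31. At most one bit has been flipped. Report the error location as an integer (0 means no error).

31

s1: b1⊕b3⊕b5⊕b7⊕b9⊕b11⊕b13⊕b15⊕b17⊕b19⊕b21⊕b23⊕b25⊕b27⊕b29⊕b31 = 0⊕1⊕0⊕0⊕0⊕1⊕1⊕0⊕1⊕1⊕1⊕1⊕1⊕0⊕1⊕0 = 1
s2: b2⊕b3⊕b6⊕b7⊕b10⊕b11⊕b14⊕b15⊕b18⊕b19⊕b22⊕b23⊕b26⊕b27⊕b30⊕b31 = 1⊕1⊕0⊕0⊕1⊕1⊕1⊕0⊕0⊕1⊕0⊕1⊕1⊕0⊕1⊕0 = 1
s4: b4⊕b5⊕b6⊕b7⊕b12⊕b13⊕b14⊕b15⊕b20⊕b21⊕b22⊕b23⊕b28⊕b29⊕b30⊕b31 = 0⊕0⊕0⊕0⊕0⊕1⊕1⊕0⊕1⊕1⊕0⊕1⊕0⊕1⊕1⊕0 = 1
s8: b8⊕b9⊕b10⊕b11⊕b12⊕b13⊕b14⊕b15⊕b24⊕b25⊕b26⊕b27⊕b28⊕b29⊕b30⊕b31 = 0⊕0⊕1⊕1⊕0⊕1⊕1⊕0⊕1⊕1⊕1⊕0⊕0⊕1⊕1⊕0 = 1
s16: b16⊕b17⊕b18⊕b19⊕b20⊕b21⊕b22⊕b23⊕b24⊕b25⊕b26⊕b27⊕b28⊕b29⊕b30⊕b31 = 1⊕1⊕0⊕1⊕1⊕1⊕0⊕1⊕1⊕1⊕1⊕0⊕0⊕1⊕1⊕0 = 1
Syndrome (s16...s1) = 11111 → position 31.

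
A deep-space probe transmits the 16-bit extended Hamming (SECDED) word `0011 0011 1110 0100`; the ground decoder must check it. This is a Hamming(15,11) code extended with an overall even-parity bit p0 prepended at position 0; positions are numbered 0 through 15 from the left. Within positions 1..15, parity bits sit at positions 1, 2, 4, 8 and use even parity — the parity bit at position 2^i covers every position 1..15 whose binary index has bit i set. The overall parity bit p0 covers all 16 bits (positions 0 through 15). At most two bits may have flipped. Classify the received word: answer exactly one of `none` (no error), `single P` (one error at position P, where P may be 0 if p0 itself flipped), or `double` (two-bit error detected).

s1: b1⊕b3⊕b5⊕b7⊕b9⊕b11⊕b13⊕b15 = 0⊕1⊕0⊕1⊕1⊕0⊕1⊕0 = 0
s2: b2⊕b3⊕b6⊕b7⊕b10⊕b11⊕b14⊕b15 = 1⊕1⊕1⊕1⊕1⊕0⊕0⊕0 = 1
s4: b4⊕b5⊕b6⊕b7⊕b12⊕b13⊕b14⊕b15 = 0⊕0⊕1⊕1⊕0⊕1⊕0⊕0 = 1
s8: b8⊕b9⊕b10⊕b11⊕b12⊕b13⊕b14⊕b15 = 1⊕1⊕1⊕0⊕0⊕1⊕0⊕0 = 0
Syndrome (s8...s1) = 0110 → position 6.
Overall parity (XOR of all 16 bits, including p0): 0⊕0⊕1⊕1⊕0⊕0⊕1⊕1⊕1⊕1⊕1⊕0⊕0⊕1⊕0⊕0 = 0
Overall=0, syndrome position=6 → double-bit error detected (uncorrectable).

double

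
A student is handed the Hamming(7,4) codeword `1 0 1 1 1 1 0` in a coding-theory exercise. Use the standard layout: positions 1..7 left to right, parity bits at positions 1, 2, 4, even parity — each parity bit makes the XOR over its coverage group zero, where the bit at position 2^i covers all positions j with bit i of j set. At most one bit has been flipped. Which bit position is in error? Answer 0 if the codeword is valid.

s1: b1⊕b3⊕b5⊕b7 = 1⊕1⊕1⊕0 = 1
s2: b2⊕b3⊕b6⊕b7 = 0⊕1⊕1⊕0 = 0
s4: b4⊕b5⊕b6⊕b7 = 1⊕1⊕1⊕0 = 1
Syndrome (s4...s1) = 101 → position 5.

5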